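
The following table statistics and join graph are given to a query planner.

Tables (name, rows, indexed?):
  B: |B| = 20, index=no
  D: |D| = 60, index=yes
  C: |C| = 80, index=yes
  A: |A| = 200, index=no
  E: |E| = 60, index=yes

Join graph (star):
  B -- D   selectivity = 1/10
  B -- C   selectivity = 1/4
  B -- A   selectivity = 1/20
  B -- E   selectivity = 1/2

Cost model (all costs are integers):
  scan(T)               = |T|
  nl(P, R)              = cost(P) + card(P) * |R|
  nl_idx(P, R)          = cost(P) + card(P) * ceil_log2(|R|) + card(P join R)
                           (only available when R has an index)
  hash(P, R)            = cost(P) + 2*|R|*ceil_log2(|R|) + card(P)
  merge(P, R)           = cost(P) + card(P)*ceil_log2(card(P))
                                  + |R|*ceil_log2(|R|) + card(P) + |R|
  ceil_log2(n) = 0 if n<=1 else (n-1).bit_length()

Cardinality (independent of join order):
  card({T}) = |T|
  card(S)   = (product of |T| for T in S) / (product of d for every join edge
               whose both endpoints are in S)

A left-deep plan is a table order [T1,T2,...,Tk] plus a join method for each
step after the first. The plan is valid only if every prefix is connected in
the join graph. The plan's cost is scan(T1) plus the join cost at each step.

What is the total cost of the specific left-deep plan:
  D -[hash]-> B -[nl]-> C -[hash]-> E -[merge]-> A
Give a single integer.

1310840

step 1: scan D: cost=60, card=60
step 2: join B via hash
    card(P join B) = 60*20/(10) = 120
    cost = 60 + 2*20*5 + 60 = 320
step 3: join C via nl
    card(P join C) = 120*80/(4) = 2400
    cost = 320 + 120*80 = 9920
step 4: join E via hash
    card(P join E) = 2400*60/(2) = 72000
    cost = 9920 + 2*60*6 + 2400 = 13040
step 5: join A via merge
    card(P join A) = 72000*200/(20) = 720000
    cost = 13040 + 72000*17 + 200*8 + 72000 + 200 = 1310840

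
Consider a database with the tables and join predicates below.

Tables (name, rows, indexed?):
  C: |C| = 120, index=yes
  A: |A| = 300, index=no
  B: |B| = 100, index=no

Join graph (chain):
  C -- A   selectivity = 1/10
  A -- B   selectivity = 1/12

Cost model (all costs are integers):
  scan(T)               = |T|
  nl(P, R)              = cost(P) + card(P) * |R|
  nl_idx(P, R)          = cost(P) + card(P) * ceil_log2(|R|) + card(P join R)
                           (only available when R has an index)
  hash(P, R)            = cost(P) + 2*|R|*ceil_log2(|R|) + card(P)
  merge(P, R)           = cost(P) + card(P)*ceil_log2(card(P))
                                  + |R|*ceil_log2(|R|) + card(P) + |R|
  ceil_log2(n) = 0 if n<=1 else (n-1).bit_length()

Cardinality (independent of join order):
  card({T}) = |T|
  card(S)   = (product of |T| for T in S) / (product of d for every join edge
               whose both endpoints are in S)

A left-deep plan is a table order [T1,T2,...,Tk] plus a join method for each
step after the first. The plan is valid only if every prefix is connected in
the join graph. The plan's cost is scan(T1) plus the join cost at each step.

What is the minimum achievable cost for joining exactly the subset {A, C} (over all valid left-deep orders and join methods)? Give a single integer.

Selinger DP over subsets of {A,C}:
  {C}: scan cost=120, card=120
  {A}: scan cost=300, card=300
  {AC}: card=3600; try (C,hash)→2280, (A,merge)→4080, (C,merge)→4260, (A,hash)→5640, (C,nl_idx)→6000, (A,nl)→36120 …(+1); best=2280 via (C,hash)

2280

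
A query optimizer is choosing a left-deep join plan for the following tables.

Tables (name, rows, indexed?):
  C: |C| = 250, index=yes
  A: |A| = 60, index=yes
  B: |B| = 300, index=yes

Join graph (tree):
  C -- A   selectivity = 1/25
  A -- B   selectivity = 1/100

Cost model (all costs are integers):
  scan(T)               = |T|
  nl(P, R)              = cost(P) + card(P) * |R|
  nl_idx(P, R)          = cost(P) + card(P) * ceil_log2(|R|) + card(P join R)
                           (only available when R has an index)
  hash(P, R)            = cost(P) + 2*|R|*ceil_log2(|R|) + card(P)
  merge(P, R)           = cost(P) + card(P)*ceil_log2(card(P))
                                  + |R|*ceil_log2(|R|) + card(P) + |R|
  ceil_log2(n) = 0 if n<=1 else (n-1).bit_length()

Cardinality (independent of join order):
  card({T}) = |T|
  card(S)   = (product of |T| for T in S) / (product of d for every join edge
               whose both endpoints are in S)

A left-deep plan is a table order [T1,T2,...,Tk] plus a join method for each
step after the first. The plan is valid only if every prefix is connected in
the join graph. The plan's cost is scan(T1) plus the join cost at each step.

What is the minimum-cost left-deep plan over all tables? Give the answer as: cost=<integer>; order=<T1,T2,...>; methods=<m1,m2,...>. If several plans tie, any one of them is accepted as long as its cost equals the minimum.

Selinger DP (subsets sized 1..n):
  {C}: scan cost=250, card=250
  {A}: scan cost=60, card=60
  {B}: scan cost=300, card=300
  {AC}: card=600; try (C,nl_idx)→1140, (A,hash)→1220, (A,nl_idx)→2350, (C,merge)→2730, (A,merge)→2920, (C,hash)→4120 …(+2); best=1140 via (C,nl_idx)
  {AB}: card=180; try (B,nl_idx)→780, (A,hash)→1320, (A,nl_idx)→2280, (B,merge)→3480, (A,merge)→3720, (B,hash)→5520 …(+2); best=780 via (B,nl_idx)
  {ABC}: card=1800; try (C,nl_idx)→4020, (C,merge)→4650, (C,hash)→4960, (B,hash)→7140, (B,nl_idx)→8340, (B,merge)→10740 …(+2); best=4020 via (C,nl_idx)

cost=4020; order=A,B,C; methods=nl_idx,nl_idx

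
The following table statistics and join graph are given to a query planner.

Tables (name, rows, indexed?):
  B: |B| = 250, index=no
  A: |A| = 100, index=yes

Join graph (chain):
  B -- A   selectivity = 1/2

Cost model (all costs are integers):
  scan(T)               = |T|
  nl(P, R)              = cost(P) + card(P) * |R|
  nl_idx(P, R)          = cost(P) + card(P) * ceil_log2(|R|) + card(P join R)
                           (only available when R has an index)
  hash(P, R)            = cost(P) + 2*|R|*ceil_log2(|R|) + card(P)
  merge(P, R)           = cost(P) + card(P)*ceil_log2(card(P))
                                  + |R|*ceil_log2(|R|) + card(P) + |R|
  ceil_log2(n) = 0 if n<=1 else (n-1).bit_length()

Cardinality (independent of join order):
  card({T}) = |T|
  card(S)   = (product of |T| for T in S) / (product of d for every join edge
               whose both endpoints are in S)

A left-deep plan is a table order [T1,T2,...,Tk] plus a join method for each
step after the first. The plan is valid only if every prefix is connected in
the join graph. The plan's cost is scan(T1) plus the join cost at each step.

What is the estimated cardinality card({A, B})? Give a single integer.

12500

Tables in S: A(100), B(250)
Edges inside S: B-A(d=2)
numerator = 100 * 250 = 25000
denominator = 2 = 2
card(S) = 25000 / 2 = 12500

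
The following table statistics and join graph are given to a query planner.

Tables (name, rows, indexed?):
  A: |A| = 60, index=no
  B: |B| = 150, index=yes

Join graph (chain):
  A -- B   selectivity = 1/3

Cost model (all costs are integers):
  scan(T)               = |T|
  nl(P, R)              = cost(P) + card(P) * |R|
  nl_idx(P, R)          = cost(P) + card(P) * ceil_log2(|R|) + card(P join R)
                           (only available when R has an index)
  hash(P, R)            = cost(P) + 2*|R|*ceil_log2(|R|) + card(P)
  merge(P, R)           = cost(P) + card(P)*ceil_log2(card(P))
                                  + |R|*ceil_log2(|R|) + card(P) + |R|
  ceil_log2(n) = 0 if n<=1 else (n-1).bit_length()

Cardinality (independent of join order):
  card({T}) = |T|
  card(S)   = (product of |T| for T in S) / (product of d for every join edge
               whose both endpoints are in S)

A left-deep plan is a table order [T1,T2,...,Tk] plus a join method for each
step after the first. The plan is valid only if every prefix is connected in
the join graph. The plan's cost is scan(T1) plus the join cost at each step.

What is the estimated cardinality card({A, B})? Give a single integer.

Tables in S: A(60), B(150)
Edges inside S: A-B(d=3)
numerator = 60 * 150 = 9000
denominator = 3 = 3
card(S) = 9000 / 3 = 3000

3000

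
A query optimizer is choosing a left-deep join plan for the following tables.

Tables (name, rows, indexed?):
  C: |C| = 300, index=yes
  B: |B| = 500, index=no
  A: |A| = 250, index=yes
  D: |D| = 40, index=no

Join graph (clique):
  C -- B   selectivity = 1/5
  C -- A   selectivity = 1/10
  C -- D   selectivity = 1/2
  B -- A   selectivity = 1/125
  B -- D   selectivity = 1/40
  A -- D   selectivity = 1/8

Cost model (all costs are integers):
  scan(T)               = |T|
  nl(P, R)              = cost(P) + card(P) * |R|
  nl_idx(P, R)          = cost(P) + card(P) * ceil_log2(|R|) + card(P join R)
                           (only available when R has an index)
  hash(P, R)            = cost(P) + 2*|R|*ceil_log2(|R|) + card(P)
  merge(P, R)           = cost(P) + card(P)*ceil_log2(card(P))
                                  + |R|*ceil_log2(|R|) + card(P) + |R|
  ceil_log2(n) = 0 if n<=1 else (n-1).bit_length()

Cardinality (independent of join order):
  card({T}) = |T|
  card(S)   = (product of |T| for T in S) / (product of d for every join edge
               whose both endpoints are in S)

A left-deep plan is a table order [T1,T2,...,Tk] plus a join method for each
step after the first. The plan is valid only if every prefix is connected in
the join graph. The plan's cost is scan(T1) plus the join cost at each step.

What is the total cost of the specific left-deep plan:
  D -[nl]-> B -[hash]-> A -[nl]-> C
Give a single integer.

62040

step 1: scan D: cost=40, card=40
step 2: join B via nl
    card(P join B) = 40*500/(40) = 500
    cost = 40 + 40*500 = 20040
step 3: join A via hash
    card(P join A) = 500*250/(125*8) = 125
    cost = 20040 + 2*250*8 + 500 = 24540
step 4: join C via nl
    card(P join C) = 125*300/(5*10*2) = 375
    cost = 24540 + 125*300 = 62040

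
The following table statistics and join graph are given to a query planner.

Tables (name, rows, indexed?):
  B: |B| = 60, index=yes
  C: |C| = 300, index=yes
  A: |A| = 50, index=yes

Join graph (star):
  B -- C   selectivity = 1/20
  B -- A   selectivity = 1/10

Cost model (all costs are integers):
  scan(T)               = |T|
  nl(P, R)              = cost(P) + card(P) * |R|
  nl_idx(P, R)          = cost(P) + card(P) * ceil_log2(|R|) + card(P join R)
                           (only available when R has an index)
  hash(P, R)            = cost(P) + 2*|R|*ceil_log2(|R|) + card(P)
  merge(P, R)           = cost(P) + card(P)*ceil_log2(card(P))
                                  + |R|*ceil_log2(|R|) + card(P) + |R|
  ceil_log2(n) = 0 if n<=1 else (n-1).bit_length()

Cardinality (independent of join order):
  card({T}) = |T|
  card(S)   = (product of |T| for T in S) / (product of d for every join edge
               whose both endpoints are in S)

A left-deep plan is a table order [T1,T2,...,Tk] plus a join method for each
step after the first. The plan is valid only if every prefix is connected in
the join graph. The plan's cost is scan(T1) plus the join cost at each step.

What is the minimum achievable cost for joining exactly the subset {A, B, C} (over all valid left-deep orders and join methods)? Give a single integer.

Selinger DP over subsets of {A,B,C}:
  {B}: scan cost=60, card=60
  {C}: scan cost=300, card=300
  {A}: scan cost=50, card=50
  {BC}: card=900; try (B,hash)→1320, (C,nl_idx)→1500, (B,nl_idx)→3000, (C,merge)→3480, (B,merge)→3720, (C,hash)→5520 …(+2); best=1320 via (B,hash)
  {AB}: card=300; try (B,nl_idx)→650, (A,hash)→720, (A,nl_idx)→720, (B,hash)→820, (B,merge)→820, (A,merge)→830 …(+2); best=650 via (B,nl_idx)
  {ABC}: card=4500; try (A,hash)→2820, (C,hash)→6350, (C,merge)→6650, (C,nl_idx)→7850, (A,nl_idx)→11220, (A,merge)→11570 …(+2); best=2820 via (A,hash)

2820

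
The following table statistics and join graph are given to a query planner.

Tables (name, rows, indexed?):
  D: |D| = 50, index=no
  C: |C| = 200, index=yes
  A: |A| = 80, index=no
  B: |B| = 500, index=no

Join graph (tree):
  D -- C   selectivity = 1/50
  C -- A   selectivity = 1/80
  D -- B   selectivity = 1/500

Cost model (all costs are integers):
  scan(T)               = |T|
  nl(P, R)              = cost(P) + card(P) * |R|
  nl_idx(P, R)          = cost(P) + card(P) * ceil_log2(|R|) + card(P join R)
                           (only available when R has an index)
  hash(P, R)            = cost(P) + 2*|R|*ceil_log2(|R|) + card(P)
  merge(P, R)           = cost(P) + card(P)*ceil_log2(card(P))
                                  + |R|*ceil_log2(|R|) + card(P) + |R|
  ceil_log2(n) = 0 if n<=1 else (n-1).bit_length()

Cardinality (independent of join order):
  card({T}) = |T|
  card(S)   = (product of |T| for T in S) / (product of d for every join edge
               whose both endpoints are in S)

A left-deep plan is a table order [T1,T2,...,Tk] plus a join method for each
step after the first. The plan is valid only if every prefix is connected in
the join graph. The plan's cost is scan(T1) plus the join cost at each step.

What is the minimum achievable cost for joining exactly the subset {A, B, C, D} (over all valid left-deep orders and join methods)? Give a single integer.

Selinger DP over subsets of {A,B,C,D}:
  {D}: scan cost=50, card=50
  {C}: scan cost=200, card=200
  {A}: scan cost=80, card=80
  {B}: scan cost=500, card=500
  {CD}: card=200; try (C,nl_idx)→650, (D,hash)→1000, (C,merge)→2200, (D,merge)→2350, (C,hash)→3300, (C,nl)→10050 …(+1); best=650 via (C,nl_idx)
  {BD}: card=50; try (D,hash)→1600, (B,merge)→5400, (D,merge)→5850, (B,hash)→9100, (B,nl)→25050, (D,nl)→25500; best=1600 via (D,hash)
  {AC}: card=200; try (C,nl_idx)→920, (A,hash)→1520, (C,merge)→2520, (A,merge)→2640, (C,hash)→3360, (C,nl)→16080 …(+1); best=920 via (C,nl_idx)
  {ACD}: card=200; try (D,hash)→1720, (A,hash)→1970, (D,merge)→3070, (A,merge)→3090, (D,nl)→10920, (A,nl)→16650; best=1720 via (D,hash)
  {BCD}: card=200; try (C,nl_idx)→2200, (C,merge)→3750, (C,hash)→4850, (B,merge)→7450, (B,hash)→9850, (C,nl)→11600 …(+1); best=2200 via (C,nl_idx)
  {ABCD}: card=200; try (A,hash)→3520, (A,merge)→4640, (B,merge)→8520, (B,hash)→10920, (A,nl)→18200, (B,nl)→101720; best=3520 via (A,hash)

3520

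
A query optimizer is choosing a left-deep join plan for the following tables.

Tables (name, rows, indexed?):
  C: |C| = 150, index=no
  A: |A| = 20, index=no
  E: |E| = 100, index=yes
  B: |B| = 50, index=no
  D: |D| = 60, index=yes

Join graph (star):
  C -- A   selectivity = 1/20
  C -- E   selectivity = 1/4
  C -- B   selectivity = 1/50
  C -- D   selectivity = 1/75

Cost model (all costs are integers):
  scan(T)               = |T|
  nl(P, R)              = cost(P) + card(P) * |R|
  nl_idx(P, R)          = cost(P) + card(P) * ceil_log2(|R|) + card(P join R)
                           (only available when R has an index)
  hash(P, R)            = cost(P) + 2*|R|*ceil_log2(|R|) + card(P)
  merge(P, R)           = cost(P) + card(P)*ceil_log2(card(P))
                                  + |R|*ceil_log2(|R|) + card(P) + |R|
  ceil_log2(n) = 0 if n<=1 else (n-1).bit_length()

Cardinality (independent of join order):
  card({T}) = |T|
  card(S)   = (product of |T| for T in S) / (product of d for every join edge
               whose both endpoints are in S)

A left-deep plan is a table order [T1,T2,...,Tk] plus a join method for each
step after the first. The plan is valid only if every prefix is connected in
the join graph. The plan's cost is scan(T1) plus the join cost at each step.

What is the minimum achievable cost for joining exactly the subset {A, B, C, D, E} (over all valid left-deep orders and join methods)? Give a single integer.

Selinger DP over subsets of {A,B,C,D,E}:
  {C}: scan cost=150, card=150
  {A}: scan cost=20, card=20
  {E}: scan cost=100, card=100
  {B}: scan cost=50, card=50
  {D}: scan cost=60, card=60
  {AC}: card=150; try (A,hash)→500, (C,merge)→1490, (A,merge)→1620, (C,hash)→2440, (C,nl)→3020, (A,nl)→3150; best=500 via (A,hash)
  {CE}: card=3750; try (E,hash)→1700, (C,merge)→2250, (E,merge)→2300, (C,hash)→2600, (E,nl_idx)→4950, (C,nl)→15100 …(+1); best=1700 via (E,hash)
  {BC}: card=150; try (B,hash)→900, (C,merge)→1750, (B,merge)→1850, (C,hash)→2500, (C,nl)→7550, (B,nl)→7650; best=900 via (B,hash)
  {CD}: card=120; try (D,hash)→1020, (D,nl_idx)→1170, (C,merge)→1830, (D,merge)→1920, (C,hash)→2520, (C,nl)→9060 …(+1); best=1020 via (D,hash)
  {ACE}: card=3750; try (E,hash)→2050, (E,merge)→2650, (E,nl_idx)→5300, (A,hash)→5650, (E,nl)→15500, (A,merge)→50570 …(+1); best=2050 via (E,hash)
  {ABC}: card=150; try (B,hash)→1250, (A,hash)→1250, (B,merge)→2200, (A,merge)→2370, (A,nl)→3900, (B,nl)→8000; best=1250 via (B,hash)
  {ACD}: card=120; try (A,hash)→1340, (D,hash)→1370, (D,nl_idx)→1520, (A,merge)→2100, (D,merge)→2270, (A,nl)→3420 …(+1); best=1340 via (A,hash)
  {BCE}: card=3750; try (E,hash)→2450, (E,merge)→3050, (E,nl_idx)→5700, (B,hash)→6050, (E,nl)→15900, (B,merge)→50800 …(+1); best=2450 via (E,hash)
  {CDE}: card=3000; try (E,hash)→2540, (E,merge)→2780, (E,nl_idx)→4860, (D,hash)→6170, (E,nl)→13020, (D,nl_idx)→27200 …(+2); best=2540 via (E,hash)
  {BCD}: card=120; try (B,hash)→1740, (D,hash)→1770, (D,nl_idx)→1920, (B,merge)→2330, (D,merge)→2670, (B,nl)→7020 …(+1); best=1740 via (B,hash)
  {ABCE}: card=3750; try (E,hash)→2800, (E,merge)→3400, (E,nl_idx)→6050, (B,hash)→6400, (A,hash)→6400, (E,nl)→16250 …(+4); best=2800 via (E,hash)
  {ACDE}: card=3000; try (E,hash)→2860, (E,merge)→3100, (E,nl_idx)→5180, (A,hash)→5740, (D,hash)→6520, (E,nl)→13340 …(+5); best=2860 via (E,hash)
  {ABCD}: card=120; try (B,hash)→2060, (A,hash)→2060, (D,hash)→2120, (D,nl_idx)→2270, (B,merge)→2650, (A,merge)→2820 …(+4); best=2060 via (B,hash)
  {BCDE}: card=3000; try (E,hash)→3260, (E,merge)→3500, (E,nl_idx)→5580, (B,hash)→6140, (D,hash)→6920, (E,nl)→13740 …(+5); best=3260 via (E,hash)
  {ABCDE}: card=3000; try (E,hash)→3580, (E,merge)→3820, (E,nl_idx)→5900, (B,hash)→6460, (A,hash)→6460, (D,hash)→7270 …(+8); best=3580 via (E,hash)

3580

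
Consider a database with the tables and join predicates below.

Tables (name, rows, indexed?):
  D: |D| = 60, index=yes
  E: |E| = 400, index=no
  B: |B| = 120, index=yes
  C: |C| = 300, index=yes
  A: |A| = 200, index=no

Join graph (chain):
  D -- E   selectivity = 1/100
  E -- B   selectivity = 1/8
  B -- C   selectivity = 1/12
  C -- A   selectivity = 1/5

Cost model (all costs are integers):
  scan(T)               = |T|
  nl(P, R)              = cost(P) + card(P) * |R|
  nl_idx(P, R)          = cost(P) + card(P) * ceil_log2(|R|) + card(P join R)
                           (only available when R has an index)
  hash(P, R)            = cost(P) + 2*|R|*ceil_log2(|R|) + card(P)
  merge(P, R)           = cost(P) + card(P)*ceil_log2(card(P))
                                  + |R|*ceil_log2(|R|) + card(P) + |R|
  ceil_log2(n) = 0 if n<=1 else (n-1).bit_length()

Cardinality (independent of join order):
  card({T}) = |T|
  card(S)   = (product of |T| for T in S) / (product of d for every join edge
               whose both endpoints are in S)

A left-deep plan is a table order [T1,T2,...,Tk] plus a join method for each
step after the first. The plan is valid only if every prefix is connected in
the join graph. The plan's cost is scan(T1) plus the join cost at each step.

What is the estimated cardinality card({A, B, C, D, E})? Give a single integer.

3600000

Tables in S: A(200), B(120), C(300), D(60), E(400)
Edges inside S: D-E(d=100), E-B(d=8), B-C(d=12), C-A(d=5)
numerator = 200 * 120 * 300 * 60 * 400 = 172800000000
denominator = 100 * 8 * 12 * 5 = 48000
card(S) = 172800000000 / 48000 = 3600000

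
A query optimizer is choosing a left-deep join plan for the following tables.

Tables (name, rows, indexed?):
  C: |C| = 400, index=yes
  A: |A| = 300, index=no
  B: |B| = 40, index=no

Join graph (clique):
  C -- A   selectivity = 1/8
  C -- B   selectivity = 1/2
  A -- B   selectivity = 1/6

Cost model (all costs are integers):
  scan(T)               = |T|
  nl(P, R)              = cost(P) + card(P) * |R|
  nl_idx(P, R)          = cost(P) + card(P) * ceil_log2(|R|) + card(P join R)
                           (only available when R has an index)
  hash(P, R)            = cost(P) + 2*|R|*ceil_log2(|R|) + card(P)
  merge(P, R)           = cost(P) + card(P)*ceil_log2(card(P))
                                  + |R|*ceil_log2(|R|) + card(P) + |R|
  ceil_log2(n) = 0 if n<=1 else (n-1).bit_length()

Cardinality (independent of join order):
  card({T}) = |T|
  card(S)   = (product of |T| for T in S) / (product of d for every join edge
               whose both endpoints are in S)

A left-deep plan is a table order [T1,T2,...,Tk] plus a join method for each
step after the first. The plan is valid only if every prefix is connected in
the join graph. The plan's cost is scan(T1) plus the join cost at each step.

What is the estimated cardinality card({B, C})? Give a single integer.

8000

Tables in S: B(40), C(400)
Edges inside S: C-B(d=2)
numerator = 40 * 400 = 16000
denominator = 2 = 2
card(S) = 16000 / 2 = 8000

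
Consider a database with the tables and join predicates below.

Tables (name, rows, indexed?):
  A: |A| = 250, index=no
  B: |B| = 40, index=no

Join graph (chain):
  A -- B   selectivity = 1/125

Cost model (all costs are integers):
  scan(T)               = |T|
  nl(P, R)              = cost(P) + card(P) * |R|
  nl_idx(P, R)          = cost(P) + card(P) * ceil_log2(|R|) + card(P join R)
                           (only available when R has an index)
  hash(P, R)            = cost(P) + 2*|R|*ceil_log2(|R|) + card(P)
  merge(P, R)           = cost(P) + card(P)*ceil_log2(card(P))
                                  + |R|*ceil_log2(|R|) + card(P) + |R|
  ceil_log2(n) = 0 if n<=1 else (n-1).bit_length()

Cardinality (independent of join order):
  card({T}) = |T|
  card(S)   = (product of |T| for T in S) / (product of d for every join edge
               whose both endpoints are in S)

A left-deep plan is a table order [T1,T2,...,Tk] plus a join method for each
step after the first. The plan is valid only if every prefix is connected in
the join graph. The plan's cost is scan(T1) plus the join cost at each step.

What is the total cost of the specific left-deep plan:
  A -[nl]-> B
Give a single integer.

10250

step 1: scan A: cost=250, card=250
step 2: join B via nl
    card(P join B) = 250*40/(125) = 80
    cost = 250 + 250*40 = 10250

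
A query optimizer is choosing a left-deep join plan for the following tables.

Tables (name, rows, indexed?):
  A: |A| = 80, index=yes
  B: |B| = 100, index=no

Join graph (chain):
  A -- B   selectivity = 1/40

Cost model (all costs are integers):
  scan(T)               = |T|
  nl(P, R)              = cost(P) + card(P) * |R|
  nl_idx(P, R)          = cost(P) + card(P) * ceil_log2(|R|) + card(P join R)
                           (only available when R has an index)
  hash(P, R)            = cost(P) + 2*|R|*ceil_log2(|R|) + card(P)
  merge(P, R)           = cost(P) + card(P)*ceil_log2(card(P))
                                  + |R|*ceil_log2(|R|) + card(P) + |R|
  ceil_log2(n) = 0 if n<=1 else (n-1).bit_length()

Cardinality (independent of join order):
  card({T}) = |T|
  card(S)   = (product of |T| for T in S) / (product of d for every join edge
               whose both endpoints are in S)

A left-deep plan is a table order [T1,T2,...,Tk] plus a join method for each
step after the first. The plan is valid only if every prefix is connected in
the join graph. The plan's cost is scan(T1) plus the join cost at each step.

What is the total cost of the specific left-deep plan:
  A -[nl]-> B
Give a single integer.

8080

step 1: scan A: cost=80, card=80
step 2: join B via nl
    card(P join B) = 80*100/(40) = 200
    cost = 80 + 80*100 = 8080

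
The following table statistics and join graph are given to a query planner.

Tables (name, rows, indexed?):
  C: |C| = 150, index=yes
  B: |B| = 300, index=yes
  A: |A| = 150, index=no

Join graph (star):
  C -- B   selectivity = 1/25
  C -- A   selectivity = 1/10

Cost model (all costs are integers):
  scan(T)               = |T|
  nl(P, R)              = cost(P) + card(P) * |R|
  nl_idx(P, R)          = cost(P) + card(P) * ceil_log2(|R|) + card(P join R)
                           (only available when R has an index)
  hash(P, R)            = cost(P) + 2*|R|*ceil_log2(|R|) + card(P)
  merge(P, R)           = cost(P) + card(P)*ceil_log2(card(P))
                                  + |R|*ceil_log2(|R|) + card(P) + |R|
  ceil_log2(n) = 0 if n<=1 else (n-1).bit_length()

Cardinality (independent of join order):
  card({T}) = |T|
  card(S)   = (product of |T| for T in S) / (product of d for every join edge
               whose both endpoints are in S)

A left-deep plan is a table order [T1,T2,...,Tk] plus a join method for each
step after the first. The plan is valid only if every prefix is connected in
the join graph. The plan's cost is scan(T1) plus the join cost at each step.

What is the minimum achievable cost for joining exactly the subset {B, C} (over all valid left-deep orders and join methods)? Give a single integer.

Selinger DP over subsets of {B,C}:
  {C}: scan cost=150, card=150
  {B}: scan cost=300, card=300
  {BC}: card=1800; try (C,hash)→3000, (B,nl_idx)→3300, (C,nl_idx)→4500, (B,merge)→4500, (C,merge)→4650, (B,hash)→5700 …(+2); best=3000 via (C,hash)

3000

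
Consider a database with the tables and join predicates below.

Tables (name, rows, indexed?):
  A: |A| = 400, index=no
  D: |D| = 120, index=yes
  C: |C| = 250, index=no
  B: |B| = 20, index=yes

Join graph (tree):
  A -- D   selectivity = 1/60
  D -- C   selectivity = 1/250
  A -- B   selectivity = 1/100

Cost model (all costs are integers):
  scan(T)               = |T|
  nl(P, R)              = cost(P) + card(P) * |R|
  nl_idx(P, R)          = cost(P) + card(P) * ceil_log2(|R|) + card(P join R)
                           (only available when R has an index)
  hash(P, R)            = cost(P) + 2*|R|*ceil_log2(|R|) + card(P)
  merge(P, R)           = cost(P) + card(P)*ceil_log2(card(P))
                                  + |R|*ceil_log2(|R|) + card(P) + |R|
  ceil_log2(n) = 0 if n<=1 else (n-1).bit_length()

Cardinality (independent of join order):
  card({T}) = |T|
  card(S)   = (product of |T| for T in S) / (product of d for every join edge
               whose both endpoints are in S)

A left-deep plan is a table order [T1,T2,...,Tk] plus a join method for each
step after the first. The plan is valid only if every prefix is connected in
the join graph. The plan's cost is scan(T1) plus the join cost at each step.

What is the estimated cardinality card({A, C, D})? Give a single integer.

800

Tables in S: A(400), C(250), D(120)
Edges inside S: A-D(d=60), D-C(d=250)
numerator = 400 * 250 * 120 = 12000000
denominator = 60 * 250 = 15000
card(S) = 12000000 / 15000 = 800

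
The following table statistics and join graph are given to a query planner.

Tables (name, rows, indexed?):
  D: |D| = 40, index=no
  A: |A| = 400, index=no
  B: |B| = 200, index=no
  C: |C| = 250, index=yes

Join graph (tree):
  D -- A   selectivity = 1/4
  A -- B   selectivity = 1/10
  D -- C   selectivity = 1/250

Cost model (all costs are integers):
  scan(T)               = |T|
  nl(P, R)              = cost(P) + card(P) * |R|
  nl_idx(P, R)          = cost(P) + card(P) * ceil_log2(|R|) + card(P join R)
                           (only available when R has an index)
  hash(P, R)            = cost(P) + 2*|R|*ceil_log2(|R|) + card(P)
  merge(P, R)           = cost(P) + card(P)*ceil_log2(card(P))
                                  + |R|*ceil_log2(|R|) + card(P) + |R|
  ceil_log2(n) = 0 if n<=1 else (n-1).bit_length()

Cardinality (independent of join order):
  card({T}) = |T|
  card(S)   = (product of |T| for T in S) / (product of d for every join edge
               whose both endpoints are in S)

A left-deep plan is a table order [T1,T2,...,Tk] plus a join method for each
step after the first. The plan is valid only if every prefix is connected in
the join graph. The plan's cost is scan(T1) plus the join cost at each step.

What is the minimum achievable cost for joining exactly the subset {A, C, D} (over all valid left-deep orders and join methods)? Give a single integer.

4680

Selinger DP over subsets of {A,C,D}:
  {D}: scan cost=40, card=40
  {A}: scan cost=400, card=400
  {C}: scan cost=250, card=250
  {AD}: card=4000; try (D,hash)→1280, (A,merge)→4320, (D,merge)→4680, (A,hash)→7280, (A,nl)→16040, (D,nl)→16400; best=1280 via (D,hash)
  {CD}: card=40; try (C,nl_idx)→400, (D,hash)→980, (C,merge)→2570, (D,merge)→2780, (C,hash)→4080, (C,nl)→10040 …(+1); best=400 via (C,nl_idx)
  {ACD}: card=4000; try (A,merge)→4680, (A,hash)→7640, (C,hash)→9280, (A,nl)→16400, (C,nl_idx)→37280, (C,merge)→55530 …(+1); best=4680 via (A,merge)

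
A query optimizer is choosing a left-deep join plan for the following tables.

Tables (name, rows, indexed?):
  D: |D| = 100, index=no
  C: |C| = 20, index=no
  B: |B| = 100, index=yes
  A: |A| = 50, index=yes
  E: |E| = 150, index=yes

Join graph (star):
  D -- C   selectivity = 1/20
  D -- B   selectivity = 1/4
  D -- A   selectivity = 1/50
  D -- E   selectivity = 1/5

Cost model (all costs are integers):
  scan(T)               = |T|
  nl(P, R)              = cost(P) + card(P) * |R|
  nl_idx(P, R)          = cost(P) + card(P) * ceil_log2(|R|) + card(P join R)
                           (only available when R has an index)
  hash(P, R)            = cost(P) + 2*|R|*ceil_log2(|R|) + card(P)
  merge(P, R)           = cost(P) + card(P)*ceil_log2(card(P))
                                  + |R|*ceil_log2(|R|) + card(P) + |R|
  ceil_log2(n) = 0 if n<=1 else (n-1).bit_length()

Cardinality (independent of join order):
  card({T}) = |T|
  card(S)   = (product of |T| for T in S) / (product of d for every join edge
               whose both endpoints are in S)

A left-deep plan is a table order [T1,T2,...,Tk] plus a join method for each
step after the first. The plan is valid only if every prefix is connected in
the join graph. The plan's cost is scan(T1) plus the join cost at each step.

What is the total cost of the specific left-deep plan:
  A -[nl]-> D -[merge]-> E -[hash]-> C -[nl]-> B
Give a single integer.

310400

step 1: scan A: cost=50, card=50
step 2: join D via nl
    card(P join D) = 50*100/(50) = 100
    cost = 50 + 50*100 = 5050
step 3: join E via merge
    card(P join E) = 100*150/(5) = 3000
    cost = 5050 + 100*7 + 150*8 + 100 + 150 = 7200
step 4: join C via hash
    card(P join C) = 3000*20/(20) = 3000
    cost = 7200 + 2*20*5 + 3000 = 10400
step 5: join B via nl
    card(P join B) = 3000*100/(4) = 75000
    cost = 10400 + 3000*100 = 310400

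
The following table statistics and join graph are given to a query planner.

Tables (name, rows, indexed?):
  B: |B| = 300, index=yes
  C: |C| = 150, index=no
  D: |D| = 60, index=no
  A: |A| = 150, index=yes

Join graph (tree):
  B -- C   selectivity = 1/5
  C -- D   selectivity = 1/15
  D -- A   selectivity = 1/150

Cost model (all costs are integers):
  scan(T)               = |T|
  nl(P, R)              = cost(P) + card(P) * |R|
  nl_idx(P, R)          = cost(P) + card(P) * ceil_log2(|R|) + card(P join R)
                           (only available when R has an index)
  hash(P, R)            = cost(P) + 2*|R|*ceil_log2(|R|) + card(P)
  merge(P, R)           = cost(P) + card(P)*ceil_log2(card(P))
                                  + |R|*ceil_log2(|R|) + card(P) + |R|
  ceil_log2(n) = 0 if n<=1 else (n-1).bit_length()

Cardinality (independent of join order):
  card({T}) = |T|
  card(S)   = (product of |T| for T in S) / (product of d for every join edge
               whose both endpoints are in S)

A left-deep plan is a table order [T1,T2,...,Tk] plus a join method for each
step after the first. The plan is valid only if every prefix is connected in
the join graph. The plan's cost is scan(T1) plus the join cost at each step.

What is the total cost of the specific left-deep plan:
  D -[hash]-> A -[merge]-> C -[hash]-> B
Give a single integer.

10290

step 1: scan D: cost=60, card=60
step 2: join A via hash
    card(P join A) = 60*150/(150) = 60
    cost = 60 + 2*150*8 + 60 = 2520
step 3: join C via merge
    card(P join C) = 60*150/(15) = 600
    cost = 2520 + 60*6 + 150*8 + 60 + 150 = 4290
step 4: join B via hash
    card(P join B) = 600*300/(5) = 36000
    cost = 4290 + 2*300*9 + 600 = 10290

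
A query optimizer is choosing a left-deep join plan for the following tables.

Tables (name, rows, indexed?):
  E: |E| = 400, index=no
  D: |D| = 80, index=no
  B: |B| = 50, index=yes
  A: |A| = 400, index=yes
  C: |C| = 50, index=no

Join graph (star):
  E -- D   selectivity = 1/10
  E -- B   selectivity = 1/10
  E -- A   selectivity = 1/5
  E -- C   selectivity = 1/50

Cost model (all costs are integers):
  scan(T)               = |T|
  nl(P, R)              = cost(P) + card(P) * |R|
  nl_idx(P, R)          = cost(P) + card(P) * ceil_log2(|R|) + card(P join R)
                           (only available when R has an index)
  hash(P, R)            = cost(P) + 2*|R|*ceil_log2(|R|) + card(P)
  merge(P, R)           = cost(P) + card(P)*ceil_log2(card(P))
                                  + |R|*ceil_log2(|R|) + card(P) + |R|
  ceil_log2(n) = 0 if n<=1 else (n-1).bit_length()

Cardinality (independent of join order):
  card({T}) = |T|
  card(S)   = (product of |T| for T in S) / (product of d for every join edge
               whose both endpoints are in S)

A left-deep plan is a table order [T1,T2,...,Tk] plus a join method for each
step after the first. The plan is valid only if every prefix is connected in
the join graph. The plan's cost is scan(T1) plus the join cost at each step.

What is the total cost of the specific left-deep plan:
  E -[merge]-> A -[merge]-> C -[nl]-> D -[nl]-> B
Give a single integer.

15880750

step 1: scan E: cost=400, card=400
step 2: join A via merge
    card(P join A) = 400*400/(5) = 32000
    cost = 400 + 400*9 + 400*9 + 400 + 400 = 8400
step 3: join C via merge
    card(P join C) = 32000*50/(50) = 32000
    cost = 8400 + 32000*15 + 50*6 + 32000 + 50 = 520750
step 4: join D via nl
    card(P join D) = 32000*80/(10) = 256000
    cost = 520750 + 32000*80 = 3080750
step 5: join B via nl
    card(P join B) = 256000*50/(10) = 1280000
    cost = 3080750 + 256000*50 = 15880750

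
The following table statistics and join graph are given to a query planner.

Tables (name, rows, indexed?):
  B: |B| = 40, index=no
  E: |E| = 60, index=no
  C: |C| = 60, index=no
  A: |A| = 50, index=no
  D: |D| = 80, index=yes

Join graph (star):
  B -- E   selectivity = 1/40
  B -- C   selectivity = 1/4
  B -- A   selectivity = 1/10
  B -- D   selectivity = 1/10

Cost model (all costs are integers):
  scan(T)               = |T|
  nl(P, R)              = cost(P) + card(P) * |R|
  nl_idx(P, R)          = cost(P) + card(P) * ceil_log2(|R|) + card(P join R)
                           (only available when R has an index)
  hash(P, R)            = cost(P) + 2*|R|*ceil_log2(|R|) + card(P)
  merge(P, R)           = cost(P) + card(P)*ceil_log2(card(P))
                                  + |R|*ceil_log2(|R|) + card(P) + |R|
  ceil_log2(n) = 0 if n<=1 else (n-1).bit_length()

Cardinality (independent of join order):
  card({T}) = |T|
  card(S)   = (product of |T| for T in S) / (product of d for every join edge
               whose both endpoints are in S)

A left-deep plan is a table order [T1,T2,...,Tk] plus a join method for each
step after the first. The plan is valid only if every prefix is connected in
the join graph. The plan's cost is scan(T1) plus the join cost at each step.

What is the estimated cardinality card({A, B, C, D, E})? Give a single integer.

Tables in S: A(50), B(40), C(60), D(80), E(60)
Edges inside S: B-E(d=40), B-C(d=4), B-A(d=10), B-D(d=10)
numerator = 50 * 40 * 60 * 80 * 60 = 576000000
denominator = 40 * 4 * 10 * 10 = 16000
card(S) = 576000000 / 16000 = 36000

36000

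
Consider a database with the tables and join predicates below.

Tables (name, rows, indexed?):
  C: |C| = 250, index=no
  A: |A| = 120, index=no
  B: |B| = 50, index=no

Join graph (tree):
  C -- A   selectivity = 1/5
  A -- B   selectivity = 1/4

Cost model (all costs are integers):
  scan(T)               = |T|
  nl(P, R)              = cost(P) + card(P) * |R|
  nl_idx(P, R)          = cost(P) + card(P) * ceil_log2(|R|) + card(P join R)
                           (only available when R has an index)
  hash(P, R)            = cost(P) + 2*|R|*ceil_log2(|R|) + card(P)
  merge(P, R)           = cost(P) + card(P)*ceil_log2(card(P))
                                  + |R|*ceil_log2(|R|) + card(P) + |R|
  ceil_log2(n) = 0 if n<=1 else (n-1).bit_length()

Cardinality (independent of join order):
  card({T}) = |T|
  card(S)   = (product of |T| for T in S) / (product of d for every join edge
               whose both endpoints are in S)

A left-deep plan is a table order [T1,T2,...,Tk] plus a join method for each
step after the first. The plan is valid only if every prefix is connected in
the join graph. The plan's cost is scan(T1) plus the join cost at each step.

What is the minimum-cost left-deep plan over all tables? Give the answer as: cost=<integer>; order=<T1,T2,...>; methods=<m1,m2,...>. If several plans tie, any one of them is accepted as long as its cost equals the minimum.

cost=6340; order=A,B,C; methods=hash,hash

Selinger DP (subsets sized 1..n):
  {C}: scan cost=250, card=250
  {A}: scan cost=120, card=120
  {B}: scan cost=50, card=50
  {AC}: card=6000; try (A,hash)→2180, (C,merge)→3330, (A,merge)→3460, (C,hash)→4240, (C,nl)→30120, (A,nl)→30250; best=2180 via (A,hash)
  {AB}: card=1500; try (B,hash)→840, (A,merge)→1360, (B,merge)→1430, (A,hash)→1780, (A,nl)→6050, (B,nl)→6120; best=840 via (B,hash)
  {ABC}: card=75000; try (C,hash)→6340, (B,hash)→8780, (C,merge)→21090, (B,merge)→86530, (B,nl)→302180, (C,nl)→375840; best=6340 via (C,hash)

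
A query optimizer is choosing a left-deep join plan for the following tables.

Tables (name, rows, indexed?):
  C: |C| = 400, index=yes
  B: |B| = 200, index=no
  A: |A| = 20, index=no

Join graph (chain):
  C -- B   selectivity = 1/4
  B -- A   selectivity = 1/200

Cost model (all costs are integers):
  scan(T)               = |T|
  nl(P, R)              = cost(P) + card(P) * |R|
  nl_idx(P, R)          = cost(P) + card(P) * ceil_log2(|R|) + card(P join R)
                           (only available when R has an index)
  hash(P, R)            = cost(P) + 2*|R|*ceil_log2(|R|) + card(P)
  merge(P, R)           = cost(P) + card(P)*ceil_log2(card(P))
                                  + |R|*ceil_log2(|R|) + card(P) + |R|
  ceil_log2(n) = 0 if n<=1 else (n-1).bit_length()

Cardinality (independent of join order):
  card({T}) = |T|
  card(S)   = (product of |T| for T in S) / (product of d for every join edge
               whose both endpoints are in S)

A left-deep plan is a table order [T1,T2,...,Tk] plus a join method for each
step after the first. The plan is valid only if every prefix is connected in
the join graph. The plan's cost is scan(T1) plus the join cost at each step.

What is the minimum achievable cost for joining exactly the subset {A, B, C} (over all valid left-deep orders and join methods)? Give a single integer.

2780

Selinger DP over subsets of {A,B,C}:
  {C}: scan cost=400, card=400
  {B}: scan cost=200, card=200
  {A}: scan cost=20, card=20
  {BC}: card=20000; try (B,hash)→4000, (C,merge)→6000, (B,merge)→6200, (C,hash)→7600, (C,nl_idx)→22000, (C,nl)→80200 …(+1); best=4000 via (B,hash)
  {AB}: card=20; try (A,hash)→600, (B,merge)→1940, (A,merge)→2120, (B,hash)→3240, (B,nl)→4020, (A,nl)→4200; best=600 via (A,hash)
  {ABC}: card=2000; try (C,nl_idx)→2780, (C,merge)→4720, (C,hash)→7820, (C,nl)→8600, (A,hash)→24200, (A,merge)→324120 …(+1); best=2780 via (C,nl_idx)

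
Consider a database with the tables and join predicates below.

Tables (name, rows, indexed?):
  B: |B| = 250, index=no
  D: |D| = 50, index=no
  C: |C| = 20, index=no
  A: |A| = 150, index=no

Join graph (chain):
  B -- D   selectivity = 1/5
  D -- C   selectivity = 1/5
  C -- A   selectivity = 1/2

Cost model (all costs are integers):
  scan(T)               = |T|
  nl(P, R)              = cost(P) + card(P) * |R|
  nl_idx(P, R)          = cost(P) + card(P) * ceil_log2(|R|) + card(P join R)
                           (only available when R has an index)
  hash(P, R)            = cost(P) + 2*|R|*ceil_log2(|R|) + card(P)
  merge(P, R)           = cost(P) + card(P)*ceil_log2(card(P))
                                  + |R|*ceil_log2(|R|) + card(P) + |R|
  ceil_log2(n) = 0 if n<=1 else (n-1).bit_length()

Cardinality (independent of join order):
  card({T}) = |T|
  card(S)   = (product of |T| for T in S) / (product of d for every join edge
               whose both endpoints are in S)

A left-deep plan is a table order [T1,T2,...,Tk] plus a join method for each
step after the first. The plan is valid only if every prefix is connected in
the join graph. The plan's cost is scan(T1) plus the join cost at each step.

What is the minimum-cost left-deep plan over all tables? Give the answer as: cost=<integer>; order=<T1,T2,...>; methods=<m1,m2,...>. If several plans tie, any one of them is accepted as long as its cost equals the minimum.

cost=16200; order=B,D,C,A; methods=hash,hash,hash

Selinger DP (subsets sized 1..n):
  {B}: scan cost=250, card=250
  {D}: scan cost=50, card=50
  {C}: scan cost=20, card=20
  {A}: scan cost=150, card=150
  {BD}: card=2500; try (D,hash)→1100, (B,merge)→2650, (D,merge)→2850, (B,hash)→4100, (B,nl)→12550, (D,nl)→12750; best=1100 via (D,hash)
  {CD}: card=200; try (C,hash)→300, (D,merge)→490, (C,merge)→520, (D,hash)→640, (D,nl)→1020, (C,nl)→1050; best=300 via (C,hash)
  {AC}: card=1500; try (C,hash)→500, (A,merge)→1490, (C,merge)→1620, (A,hash)→2440, (A,nl)→3020, (C,nl)→3150; best=500 via (C,hash)
  {BCD}: card=10000; try (C,hash)→3800, (B,merge)→4350, (B,hash)→4500, (C,merge)→33720, (B,nl)→50300, (C,nl)→51100; best=3800 via (C,hash)
  {ACD}: card=15000; try (D,hash)→2600, (A,hash)→2900, (A,merge)→3450, (D,merge)→18850, (A,nl)→30300, (D,nl)→75500; best=2600 via (D,hash)
  {ABCD}: card=750000; try (A,hash)→16200, (B,hash)→21600, (A,merge)→155150, (B,merge)→229850, (A,nl)→1503800, (B,nl)→3752600; best=16200 via (A,hash)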